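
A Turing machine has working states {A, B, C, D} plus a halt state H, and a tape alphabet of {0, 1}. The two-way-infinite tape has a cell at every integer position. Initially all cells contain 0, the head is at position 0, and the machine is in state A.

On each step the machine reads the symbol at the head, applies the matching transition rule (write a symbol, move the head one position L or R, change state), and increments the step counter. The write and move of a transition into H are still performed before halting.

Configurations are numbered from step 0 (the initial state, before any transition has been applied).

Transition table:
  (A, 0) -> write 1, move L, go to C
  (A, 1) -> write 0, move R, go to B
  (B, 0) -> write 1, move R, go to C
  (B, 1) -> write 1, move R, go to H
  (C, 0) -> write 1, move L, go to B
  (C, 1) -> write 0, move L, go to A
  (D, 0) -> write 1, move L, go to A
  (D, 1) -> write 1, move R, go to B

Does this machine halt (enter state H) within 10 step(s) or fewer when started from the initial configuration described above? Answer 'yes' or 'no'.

Step 1: in state A at pos 0, read 0 -> (A,0)->write 1,move L,goto C. Now: state=C, head=-1, tape[-2..1]=0010 (head:  ^)
Step 2: in state C at pos -1, read 0 -> (C,0)->write 1,move L,goto B. Now: state=B, head=-2, tape[-3..1]=00110 (head:  ^)
Step 3: in state B at pos -2, read 0 -> (B,0)->write 1,move R,goto C. Now: state=C, head=-1, tape[-3..1]=01110 (head:   ^)
Step 4: in state C at pos -1, read 1 -> (C,1)->write 0,move L,goto A. Now: state=A, head=-2, tape[-3..1]=01010 (head:  ^)
Step 5: in state A at pos -2, read 1 -> (A,1)->write 0,move R,goto B. Now: state=B, head=-1, tape[-3..1]=00010 (head:   ^)
Step 6: in state B at pos -1, read 0 -> (B,0)->write 1,move R,goto C. Now: state=C, head=0, tape[-3..1]=00110 (head:    ^)
Step 7: in state C at pos 0, read 1 -> (C,1)->write 0,move L,goto A. Now: state=A, head=-1, tape[-3..1]=00100 (head:   ^)
Step 8: in state A at pos -1, read 1 -> (A,1)->write 0,move R,goto B. Now: state=B, head=0, tape[-3..1]=00000 (head:    ^)
Step 9: in state B at pos 0, read 0 -> (B,0)->write 1,move R,goto C. Now: state=C, head=1, tape[-3..2]=000100 (head:     ^)
Step 10: in state C at pos 1, read 0 -> (C,0)->write 1,move L,goto B. Now: state=B, head=0, tape[-3..2]=000110 (head:    ^)
After 10 step(s): state = B (not H) -> not halted within 10 -> no

Answer: no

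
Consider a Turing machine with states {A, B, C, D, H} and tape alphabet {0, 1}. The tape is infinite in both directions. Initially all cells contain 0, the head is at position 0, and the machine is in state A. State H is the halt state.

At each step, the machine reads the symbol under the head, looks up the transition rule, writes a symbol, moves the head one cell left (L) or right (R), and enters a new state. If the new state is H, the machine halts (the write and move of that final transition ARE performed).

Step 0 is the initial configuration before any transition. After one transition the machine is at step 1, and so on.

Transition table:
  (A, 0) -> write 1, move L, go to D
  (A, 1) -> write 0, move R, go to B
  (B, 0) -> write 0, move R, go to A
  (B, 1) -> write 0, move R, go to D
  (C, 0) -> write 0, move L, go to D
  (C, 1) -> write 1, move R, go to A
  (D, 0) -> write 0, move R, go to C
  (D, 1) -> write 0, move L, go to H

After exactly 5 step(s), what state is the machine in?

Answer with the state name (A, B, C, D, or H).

Step 1: in state A at pos 0, read 0 -> (A,0)->write 1,move L,goto D. Now: state=D, head=-1, tape[-2..1]=0010 (head:  ^)
Step 2: in state D at pos -1, read 0 -> (D,0)->write 0,move R,goto C. Now: state=C, head=0, tape[-2..1]=0010 (head:   ^)
Step 3: in state C at pos 0, read 1 -> (C,1)->write 1,move R,goto A. Now: state=A, head=1, tape[-2..2]=00100 (head:    ^)
Step 4: in state A at pos 1, read 0 -> (A,0)->write 1,move L,goto D. Now: state=D, head=0, tape[-2..2]=00110 (head:   ^)
Step 5: in state D at pos 0, read 1 -> (D,1)->write 0,move L,goto H. Now: state=H, head=-1, tape[-2..2]=00010 (head:  ^)

Answer: H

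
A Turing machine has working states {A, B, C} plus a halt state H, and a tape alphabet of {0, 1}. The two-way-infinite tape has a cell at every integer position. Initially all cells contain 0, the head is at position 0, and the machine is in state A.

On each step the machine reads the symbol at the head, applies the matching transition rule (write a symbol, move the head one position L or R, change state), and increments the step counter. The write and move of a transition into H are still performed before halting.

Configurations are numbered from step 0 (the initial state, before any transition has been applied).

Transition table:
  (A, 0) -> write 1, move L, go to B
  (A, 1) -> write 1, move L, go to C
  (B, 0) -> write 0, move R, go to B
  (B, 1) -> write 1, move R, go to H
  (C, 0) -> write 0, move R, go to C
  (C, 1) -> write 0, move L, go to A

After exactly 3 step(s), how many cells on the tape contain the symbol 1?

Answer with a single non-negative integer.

Step 1: in state A at pos 0, read 0 -> (A,0)->write 1,move L,goto B. Now: state=B, head=-1, tape[-2..1]=0010 (head:  ^)
Step 2: in state B at pos -1, read 0 -> (B,0)->write 0,move R,goto B. Now: state=B, head=0, tape[-2..1]=0010 (head:   ^)
Step 3: in state B at pos 0, read 1 -> (B,1)->write 1,move R,goto H. Now: state=H, head=1, tape[-2..2]=00100 (head:    ^)
Cells containing 1 after step 3: {0} -> 1 cell(s)

Answer: 1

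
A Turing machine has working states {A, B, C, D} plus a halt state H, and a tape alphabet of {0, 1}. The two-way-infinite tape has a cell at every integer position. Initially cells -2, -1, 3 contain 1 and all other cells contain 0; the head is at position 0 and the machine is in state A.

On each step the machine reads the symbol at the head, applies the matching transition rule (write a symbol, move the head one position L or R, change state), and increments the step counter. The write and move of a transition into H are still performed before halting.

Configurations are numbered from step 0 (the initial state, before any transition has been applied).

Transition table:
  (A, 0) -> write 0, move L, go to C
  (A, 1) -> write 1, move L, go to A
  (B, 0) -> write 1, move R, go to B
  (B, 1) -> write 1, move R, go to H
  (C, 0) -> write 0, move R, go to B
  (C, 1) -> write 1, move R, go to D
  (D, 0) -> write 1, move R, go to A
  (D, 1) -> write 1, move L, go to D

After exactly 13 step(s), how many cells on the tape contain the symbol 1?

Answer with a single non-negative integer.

Answer: 6

Derivation:
Step 1: in state A at pos 0, read 0 -> (A,0)->write 0,move L,goto C. Now: state=C, head=-1, tape[-3..4]=01100010 (head:   ^)
Step 2: in state C at pos -1, read 1 -> (C,1)->write 1,move R,goto D. Now: state=D, head=0, tape[-3..4]=01100010 (head:    ^)
Step 3: in state D at pos 0, read 0 -> (D,0)->write 1,move R,goto A. Now: state=A, head=1, tape[-3..4]=01110010 (head:     ^)
Step 4: in state A at pos 1, read 0 -> (A,0)->write 0,move L,goto C. Now: state=C, head=0, tape[-3..4]=01110010 (head:    ^)
Step 5: in state C at pos 0, read 1 -> (C,1)->write 1,move R,goto D. Now: state=D, head=1, tape[-3..4]=01110010 (head:     ^)
Step 6: in state D at pos 1, read 0 -> (D,0)->write 1,move R,goto A. Now: state=A, head=2, tape[-3..4]=01111010 (head:      ^)
Step 7: in state A at pos 2, read 0 -> (A,0)->write 0,move L,goto C. Now: state=C, head=1, tape[-3..4]=01111010 (head:     ^)
Step 8: in state C at pos 1, read 1 -> (C,1)->write 1,move R,goto D. Now: state=D, head=2, tape[-3..4]=01111010 (head:      ^)
Step 9: in state D at pos 2, read 0 -> (D,0)->write 1,move R,goto A. Now: state=A, head=3, tape[-3..4]=01111110 (head:       ^)
Step 10: in state A at pos 3, read 1 -> (A,1)->write 1,move L,goto A. Now: state=A, head=2, tape[-3..4]=01111110 (head:      ^)
Step 11: in state A at pos 2, read 1 -> (A,1)->write 1,move L,goto A. Now: state=A, head=1, tape[-3..4]=01111110 (head:     ^)
Step 12: in state A at pos 1, read 1 -> (A,1)->write 1,move L,goto A. Now: state=A, head=0, tape[-3..4]=01111110 (head:    ^)
Step 13: in state A at pos 0, read 1 -> (A,1)->write 1,move L,goto A. Now: state=A, head=-1, tape[-3..4]=01111110 (head:   ^)
Cells containing 1 after step 13: {-2, -1, 0, 1, 2, 3} -> 6 cell(s)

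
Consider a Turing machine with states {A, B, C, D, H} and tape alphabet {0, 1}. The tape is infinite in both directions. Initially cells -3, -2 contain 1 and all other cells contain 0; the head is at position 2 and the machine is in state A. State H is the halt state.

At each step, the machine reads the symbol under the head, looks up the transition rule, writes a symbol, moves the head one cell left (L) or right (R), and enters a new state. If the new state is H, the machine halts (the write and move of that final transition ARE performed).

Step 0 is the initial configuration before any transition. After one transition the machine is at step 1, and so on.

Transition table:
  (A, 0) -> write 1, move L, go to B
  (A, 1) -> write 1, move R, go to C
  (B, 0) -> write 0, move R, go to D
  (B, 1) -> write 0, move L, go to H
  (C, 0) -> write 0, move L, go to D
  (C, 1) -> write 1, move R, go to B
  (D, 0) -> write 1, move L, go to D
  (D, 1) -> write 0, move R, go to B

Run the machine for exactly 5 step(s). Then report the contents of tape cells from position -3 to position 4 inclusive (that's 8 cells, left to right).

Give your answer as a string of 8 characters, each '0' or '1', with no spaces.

Answer: 11000001

Derivation:
Step 1: in state A at pos 2, read 0 -> (A,0)->write 1,move L,goto B. Now: state=B, head=1, tape[-4..3]=01100010 (head:      ^)
Step 2: in state B at pos 1, read 0 -> (B,0)->write 0,move R,goto D. Now: state=D, head=2, tape[-4..3]=01100010 (head:       ^)
Step 3: in state D at pos 2, read 1 -> (D,1)->write 0,move R,goto B. Now: state=B, head=3, tape[-4..4]=011000000 (head:        ^)
Step 4: in state B at pos 3, read 0 -> (B,0)->write 0,move R,goto D. Now: state=D, head=4, tape[-4..5]=0110000000 (head:         ^)
Step 5: in state D at pos 4, read 0 -> (D,0)->write 1,move L,goto D. Now: state=D, head=3, tape[-4..5]=0110000010 (head:        ^)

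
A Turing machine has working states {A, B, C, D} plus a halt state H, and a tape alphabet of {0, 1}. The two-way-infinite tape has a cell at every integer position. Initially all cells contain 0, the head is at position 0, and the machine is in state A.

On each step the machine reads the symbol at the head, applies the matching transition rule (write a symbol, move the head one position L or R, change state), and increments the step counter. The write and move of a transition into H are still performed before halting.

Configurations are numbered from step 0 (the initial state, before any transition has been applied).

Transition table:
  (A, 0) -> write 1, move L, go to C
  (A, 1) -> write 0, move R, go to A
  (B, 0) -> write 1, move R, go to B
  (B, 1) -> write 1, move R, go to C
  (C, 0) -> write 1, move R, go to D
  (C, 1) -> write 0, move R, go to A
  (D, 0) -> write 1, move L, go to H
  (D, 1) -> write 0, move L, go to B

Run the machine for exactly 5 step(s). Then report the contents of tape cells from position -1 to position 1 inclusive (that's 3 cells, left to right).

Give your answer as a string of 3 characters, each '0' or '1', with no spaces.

Step 1: in state A at pos 0, read 0 -> (A,0)->write 1,move L,goto C. Now: state=C, head=-1, tape[-2..1]=0010 (head:  ^)
Step 2: in state C at pos -1, read 0 -> (C,0)->write 1,move R,goto D. Now: state=D, head=0, tape[-2..1]=0110 (head:   ^)
Step 3: in state D at pos 0, read 1 -> (D,1)->write 0,move L,goto B. Now: state=B, head=-1, tape[-2..1]=0100 (head:  ^)
Step 4: in state B at pos -1, read 1 -> (B,1)->write 1,move R,goto C. Now: state=C, head=0, tape[-2..1]=0100 (head:   ^)
Step 5: in state C at pos 0, read 0 -> (C,0)->write 1,move R,goto D. Now: state=D, head=1, tape[-2..2]=01100 (head:    ^)

Answer: 110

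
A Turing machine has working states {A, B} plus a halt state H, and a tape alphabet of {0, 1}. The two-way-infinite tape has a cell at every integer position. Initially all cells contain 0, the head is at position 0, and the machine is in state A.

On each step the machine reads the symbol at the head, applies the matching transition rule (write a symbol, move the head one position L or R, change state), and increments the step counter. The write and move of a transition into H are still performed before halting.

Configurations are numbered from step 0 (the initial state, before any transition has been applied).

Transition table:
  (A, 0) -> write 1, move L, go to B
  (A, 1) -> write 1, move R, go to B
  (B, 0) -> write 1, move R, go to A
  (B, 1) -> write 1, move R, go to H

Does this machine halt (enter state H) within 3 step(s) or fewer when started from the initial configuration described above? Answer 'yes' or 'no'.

Step 1: in state A at pos 0, read 0 -> (A,0)->write 1,move L,goto B. Now: state=B, head=-1, tape[-2..1]=0010 (head:  ^)
Step 2: in state B at pos -1, read 0 -> (B,0)->write 1,move R,goto A. Now: state=A, head=0, tape[-2..1]=0110 (head:   ^)
Step 3: in state A at pos 0, read 1 -> (A,1)->write 1,move R,goto B. Now: state=B, head=1, tape[-2..2]=01100 (head:    ^)
After 3 step(s): state = B (not H) -> not halted within 3 -> no

Answer: no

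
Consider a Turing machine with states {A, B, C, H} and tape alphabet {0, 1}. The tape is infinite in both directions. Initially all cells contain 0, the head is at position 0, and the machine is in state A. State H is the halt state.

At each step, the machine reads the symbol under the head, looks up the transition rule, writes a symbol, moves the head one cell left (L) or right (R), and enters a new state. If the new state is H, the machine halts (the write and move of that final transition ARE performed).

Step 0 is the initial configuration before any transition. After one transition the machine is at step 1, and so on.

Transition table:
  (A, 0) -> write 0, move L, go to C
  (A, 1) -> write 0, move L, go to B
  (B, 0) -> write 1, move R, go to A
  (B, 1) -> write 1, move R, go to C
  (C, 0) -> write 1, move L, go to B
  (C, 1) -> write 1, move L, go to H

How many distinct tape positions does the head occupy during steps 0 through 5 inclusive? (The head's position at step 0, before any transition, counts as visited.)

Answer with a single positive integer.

Step 1: in state A at pos 0, read 0 -> (A,0)->write 0,move L,goto C. Now: state=C, head=-1, tape[-2..1]=0000 (head:  ^)
Step 2: in state C at pos -1, read 0 -> (C,0)->write 1,move L,goto B. Now: state=B, head=-2, tape[-3..1]=00100 (head:  ^)
Step 3: in state B at pos -2, read 0 -> (B,0)->write 1,move R,goto A. Now: state=A, head=-1, tape[-3..1]=01100 (head:   ^)
Step 4: in state A at pos -1, read 1 -> (A,1)->write 0,move L,goto B. Now: state=B, head=-2, tape[-3..1]=01000 (head:  ^)
Step 5: in state B at pos -2, read 1 -> (B,1)->write 1,move R,goto C. Now: state=C, head=-1, tape[-3..1]=01000 (head:   ^)
Head positions at steps 0..5: starting at 0, distinct positions visited = {-2, -1, 0} -> 3 position(s)

Answer: 3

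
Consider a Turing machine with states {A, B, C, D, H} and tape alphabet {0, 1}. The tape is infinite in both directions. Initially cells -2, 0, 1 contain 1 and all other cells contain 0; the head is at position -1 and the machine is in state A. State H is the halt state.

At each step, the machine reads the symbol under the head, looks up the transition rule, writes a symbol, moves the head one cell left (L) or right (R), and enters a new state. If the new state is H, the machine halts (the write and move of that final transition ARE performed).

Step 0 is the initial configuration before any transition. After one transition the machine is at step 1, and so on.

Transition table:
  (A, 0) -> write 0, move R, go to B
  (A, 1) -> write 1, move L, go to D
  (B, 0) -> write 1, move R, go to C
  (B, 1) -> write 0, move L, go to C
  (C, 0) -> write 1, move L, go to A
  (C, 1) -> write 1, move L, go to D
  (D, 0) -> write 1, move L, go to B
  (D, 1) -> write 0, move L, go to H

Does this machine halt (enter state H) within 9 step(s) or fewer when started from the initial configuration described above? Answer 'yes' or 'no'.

Step 1: in state A at pos -1, read 0 -> (A,0)->write 0,move R,goto B. Now: state=B, head=0, tape[-3..2]=010110 (head:    ^)
Step 2: in state B at pos 0, read 1 -> (B,1)->write 0,move L,goto C. Now: state=C, head=-1, tape[-3..2]=010010 (head:   ^)
Step 3: in state C at pos -1, read 0 -> (C,0)->write 1,move L,goto A. Now: state=A, head=-2, tape[-3..2]=011010 (head:  ^)
Step 4: in state A at pos -2, read 1 -> (A,1)->write 1,move L,goto D. Now: state=D, head=-3, tape[-4..2]=0011010 (head:  ^)
Step 5: in state D at pos -3, read 0 -> (D,0)->write 1,move L,goto B. Now: state=B, head=-4, tape[-5..2]=00111010 (head:  ^)
Step 6: in state B at pos -4, read 0 -> (B,0)->write 1,move R,goto C. Now: state=C, head=-3, tape[-5..2]=01111010 (head:   ^)
Step 7: in state C at pos -3, read 1 -> (C,1)->write 1,move L,goto D. Now: state=D, head=-4, tape[-5..2]=01111010 (head:  ^)
Step 8: in state D at pos -4, read 1 -> (D,1)->write 0,move L,goto H. Now: state=H, head=-5, tape[-6..2]=000111010 (head:  ^)
State H reached at step 8; 8 <= 9 -> yes

Answer: yes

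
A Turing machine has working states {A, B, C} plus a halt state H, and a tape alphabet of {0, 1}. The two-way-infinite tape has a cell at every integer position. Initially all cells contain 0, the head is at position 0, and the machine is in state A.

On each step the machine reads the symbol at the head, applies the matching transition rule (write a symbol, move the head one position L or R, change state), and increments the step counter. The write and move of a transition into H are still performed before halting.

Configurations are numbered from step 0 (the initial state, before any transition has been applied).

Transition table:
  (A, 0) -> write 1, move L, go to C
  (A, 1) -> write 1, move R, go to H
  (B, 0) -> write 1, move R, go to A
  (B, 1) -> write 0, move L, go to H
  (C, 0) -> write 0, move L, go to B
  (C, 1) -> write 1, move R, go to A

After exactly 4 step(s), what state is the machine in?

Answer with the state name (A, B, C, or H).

Answer: C

Derivation:
Step 1: in state A at pos 0, read 0 -> (A,0)->write 1,move L,goto C. Now: state=C, head=-1, tape[-2..1]=0010 (head:  ^)
Step 2: in state C at pos -1, read 0 -> (C,0)->write 0,move L,goto B. Now: state=B, head=-2, tape[-3..1]=00010 (head:  ^)
Step 3: in state B at pos -2, read 0 -> (B,0)->write 1,move R,goto A. Now: state=A, head=-1, tape[-3..1]=01010 (head:   ^)
Step 4: in state A at pos -1, read 0 -> (A,0)->write 1,move L,goto C. Now: state=C, head=-2, tape[-3..1]=01110 (head:  ^)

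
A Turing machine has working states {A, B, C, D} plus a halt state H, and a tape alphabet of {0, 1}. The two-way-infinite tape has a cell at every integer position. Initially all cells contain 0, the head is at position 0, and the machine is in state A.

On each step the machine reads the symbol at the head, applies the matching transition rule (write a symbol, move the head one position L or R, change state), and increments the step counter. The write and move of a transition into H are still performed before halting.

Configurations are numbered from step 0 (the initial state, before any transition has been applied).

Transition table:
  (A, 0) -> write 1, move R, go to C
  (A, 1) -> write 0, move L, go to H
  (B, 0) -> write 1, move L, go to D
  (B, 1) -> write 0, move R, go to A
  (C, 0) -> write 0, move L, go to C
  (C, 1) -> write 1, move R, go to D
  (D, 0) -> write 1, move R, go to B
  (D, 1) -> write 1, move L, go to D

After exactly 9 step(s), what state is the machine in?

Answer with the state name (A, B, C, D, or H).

Step 1: in state A at pos 0, read 0 -> (A,0)->write 1,move R,goto C. Now: state=C, head=1, tape[-1..2]=0100 (head:   ^)
Step 2: in state C at pos 1, read 0 -> (C,0)->write 0,move L,goto C. Now: state=C, head=0, tape[-1..2]=0100 (head:  ^)
Step 3: in state C at pos 0, read 1 -> (C,1)->write 1,move R,goto D. Now: state=D, head=1, tape[-1..2]=0100 (head:   ^)
Step 4: in state D at pos 1, read 0 -> (D,0)->write 1,move R,goto B. Now: state=B, head=2, tape[-1..3]=01100 (head:    ^)
Step 5: in state B at pos 2, read 0 -> (B,0)->write 1,move L,goto D. Now: state=D, head=1, tape[-1..3]=01110 (head:   ^)
Step 6: in state D at pos 1, read 1 -> (D,1)->write 1,move L,goto D. Now: state=D, head=0, tape[-1..3]=01110 (head:  ^)
Step 7: in state D at pos 0, read 1 -> (D,1)->write 1,move L,goto D. Now: state=D, head=-1, tape[-2..3]=001110 (head:  ^)
Step 8: in state D at pos -1, read 0 -> (D,0)->write 1,move R,goto B. Now: state=B, head=0, tape[-2..3]=011110 (head:   ^)
Step 9: in state B at pos 0, read 1 -> (B,1)->write 0,move R,goto A. Now: state=A, head=1, tape[-2..3]=010110 (head:    ^)

Answer: A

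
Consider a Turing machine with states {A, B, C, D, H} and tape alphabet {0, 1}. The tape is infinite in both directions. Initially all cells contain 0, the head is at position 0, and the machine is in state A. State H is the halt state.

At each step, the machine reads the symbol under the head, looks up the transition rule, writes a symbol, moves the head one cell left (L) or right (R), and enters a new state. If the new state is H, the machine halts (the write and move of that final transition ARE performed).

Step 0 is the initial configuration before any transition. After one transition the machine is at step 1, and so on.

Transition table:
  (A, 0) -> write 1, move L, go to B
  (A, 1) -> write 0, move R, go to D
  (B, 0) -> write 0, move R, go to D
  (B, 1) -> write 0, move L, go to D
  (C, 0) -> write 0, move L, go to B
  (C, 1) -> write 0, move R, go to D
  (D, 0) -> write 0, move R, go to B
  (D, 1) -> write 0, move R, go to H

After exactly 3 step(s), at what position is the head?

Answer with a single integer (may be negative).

Answer: 1

Derivation:
Step 1: in state A at pos 0, read 0 -> (A,0)->write 1,move L,goto B. Now: state=B, head=-1, tape[-2..1]=0010 (head:  ^)
Step 2: in state B at pos -1, read 0 -> (B,0)->write 0,move R,goto D. Now: state=D, head=0, tape[-2..1]=0010 (head:   ^)
Step 3: in state D at pos 0, read 1 -> (D,1)->write 0,move R,goto H. Now: state=H, head=1, tape[-2..2]=00000 (head:    ^)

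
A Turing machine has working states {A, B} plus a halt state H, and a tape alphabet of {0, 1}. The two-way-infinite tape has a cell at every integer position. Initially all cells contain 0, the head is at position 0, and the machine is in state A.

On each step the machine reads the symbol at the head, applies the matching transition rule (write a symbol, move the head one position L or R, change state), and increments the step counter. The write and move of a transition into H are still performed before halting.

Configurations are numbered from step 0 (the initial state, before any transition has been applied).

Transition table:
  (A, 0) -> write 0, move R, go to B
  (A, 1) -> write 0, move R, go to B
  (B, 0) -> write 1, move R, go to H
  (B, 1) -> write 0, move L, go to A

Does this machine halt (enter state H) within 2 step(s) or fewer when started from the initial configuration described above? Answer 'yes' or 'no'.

Step 1: in state A at pos 0, read 0 -> (A,0)->write 0,move R,goto B. Now: state=B, head=1, tape[-1..2]=0000 (head:   ^)
Step 2: in state B at pos 1, read 0 -> (B,0)->write 1,move R,goto H. Now: state=H, head=2, tape[-1..3]=00100 (head:    ^)
State H reached at step 2; 2 <= 2 -> yes

Answer: yes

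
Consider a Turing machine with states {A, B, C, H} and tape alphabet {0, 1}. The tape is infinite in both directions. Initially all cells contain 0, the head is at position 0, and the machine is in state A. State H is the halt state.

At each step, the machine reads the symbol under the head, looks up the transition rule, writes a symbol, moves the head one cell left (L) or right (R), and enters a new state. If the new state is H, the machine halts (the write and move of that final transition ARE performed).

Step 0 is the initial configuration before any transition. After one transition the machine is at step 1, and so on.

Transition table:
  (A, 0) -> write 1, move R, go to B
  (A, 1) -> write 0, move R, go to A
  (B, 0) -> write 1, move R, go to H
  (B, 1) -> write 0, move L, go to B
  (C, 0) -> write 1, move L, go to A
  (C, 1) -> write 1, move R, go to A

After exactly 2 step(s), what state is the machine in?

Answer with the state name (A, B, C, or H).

Answer: H

Derivation:
Step 1: in state A at pos 0, read 0 -> (A,0)->write 1,move R,goto B. Now: state=B, head=1, tape[-1..2]=0100 (head:   ^)
Step 2: in state B at pos 1, read 0 -> (B,0)->write 1,move R,goto H. Now: state=H, head=2, tape[-1..3]=01100 (head:    ^)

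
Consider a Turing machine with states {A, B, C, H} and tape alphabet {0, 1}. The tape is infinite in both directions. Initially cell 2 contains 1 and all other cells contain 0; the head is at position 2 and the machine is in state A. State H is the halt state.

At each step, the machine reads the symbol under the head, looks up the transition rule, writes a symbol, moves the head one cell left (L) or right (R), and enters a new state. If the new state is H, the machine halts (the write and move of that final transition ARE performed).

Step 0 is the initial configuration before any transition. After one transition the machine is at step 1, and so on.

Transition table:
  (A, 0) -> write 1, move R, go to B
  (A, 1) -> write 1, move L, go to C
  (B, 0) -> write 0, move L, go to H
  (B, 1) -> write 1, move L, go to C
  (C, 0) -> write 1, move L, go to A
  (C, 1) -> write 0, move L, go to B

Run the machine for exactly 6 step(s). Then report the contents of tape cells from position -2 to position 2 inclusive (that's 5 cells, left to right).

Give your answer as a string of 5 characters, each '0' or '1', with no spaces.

Answer: 00011

Derivation:
Step 1: in state A at pos 2, read 1 -> (A,1)->write 1,move L,goto C. Now: state=C, head=1, tape[0..3]=0010 (head:  ^)
Step 2: in state C at pos 1, read 0 -> (C,0)->write 1,move L,goto A. Now: state=A, head=0, tape[-1..3]=00110 (head:  ^)
Step 3: in state A at pos 0, read 0 -> (A,0)->write 1,move R,goto B. Now: state=B, head=1, tape[-1..3]=01110 (head:   ^)
Step 4: in state B at pos 1, read 1 -> (B,1)->write 1,move L,goto C. Now: state=C, head=0, tape[-1..3]=01110 (head:  ^)
Step 5: in state C at pos 0, read 1 -> (C,1)->write 0,move L,goto B. Now: state=B, head=-1, tape[-2..3]=000110 (head:  ^)
Step 6: in state B at pos -1, read 0 -> (B,0)->write 0,move L,goto H. Now: state=H, head=-2, tape[-3..3]=0000110 (head:  ^)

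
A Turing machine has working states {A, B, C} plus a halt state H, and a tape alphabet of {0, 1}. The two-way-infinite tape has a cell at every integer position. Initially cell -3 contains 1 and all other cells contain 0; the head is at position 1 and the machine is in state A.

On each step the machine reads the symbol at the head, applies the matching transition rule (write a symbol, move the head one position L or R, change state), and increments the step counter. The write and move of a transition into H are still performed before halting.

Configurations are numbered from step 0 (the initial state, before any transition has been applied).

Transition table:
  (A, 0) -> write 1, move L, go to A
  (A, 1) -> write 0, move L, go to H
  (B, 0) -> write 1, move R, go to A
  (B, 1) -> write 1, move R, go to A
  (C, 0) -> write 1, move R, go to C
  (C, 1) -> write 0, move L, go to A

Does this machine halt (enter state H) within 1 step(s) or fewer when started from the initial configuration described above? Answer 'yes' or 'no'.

Answer: no

Derivation:
Step 1: in state A at pos 1, read 0 -> (A,0)->write 1,move L,goto A. Now: state=A, head=0, tape[-4..2]=0100010 (head:     ^)
After 1 step(s): state = A (not H) -> not halted within 1 -> no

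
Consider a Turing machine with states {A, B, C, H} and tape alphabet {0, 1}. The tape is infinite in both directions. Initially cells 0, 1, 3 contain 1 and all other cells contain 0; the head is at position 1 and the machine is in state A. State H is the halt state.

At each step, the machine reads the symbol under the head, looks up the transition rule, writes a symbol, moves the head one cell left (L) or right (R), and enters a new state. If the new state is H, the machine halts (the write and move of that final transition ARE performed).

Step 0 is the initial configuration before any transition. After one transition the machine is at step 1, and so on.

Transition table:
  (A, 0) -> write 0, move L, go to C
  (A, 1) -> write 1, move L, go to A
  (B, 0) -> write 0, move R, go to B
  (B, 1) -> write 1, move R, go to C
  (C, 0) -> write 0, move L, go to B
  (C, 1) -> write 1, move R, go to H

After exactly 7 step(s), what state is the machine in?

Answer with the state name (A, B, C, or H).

Answer: B

Derivation:
Step 1: in state A at pos 1, read 1 -> (A,1)->write 1,move L,goto A. Now: state=A, head=0, tape[-1..4]=011010 (head:  ^)
Step 2: in state A at pos 0, read 1 -> (A,1)->write 1,move L,goto A. Now: state=A, head=-1, tape[-2..4]=0011010 (head:  ^)
Step 3: in state A at pos -1, read 0 -> (A,0)->write 0,move L,goto C. Now: state=C, head=-2, tape[-3..4]=00011010 (head:  ^)
Step 4: in state C at pos -2, read 0 -> (C,0)->write 0,move L,goto B. Now: state=B, head=-3, tape[-4..4]=000011010 (head:  ^)
Step 5: in state B at pos -3, read 0 -> (B,0)->write 0,move R,goto B. Now: state=B, head=-2, tape[-4..4]=000011010 (head:   ^)
Step 6: in state B at pos -2, read 0 -> (B,0)->write 0,move R,goto B. Now: state=B, head=-1, tape[-4..4]=000011010 (head:    ^)
Step 7: in state B at pos -1, read 0 -> (B,0)->write 0,move R,goto B. Now: state=B, head=0, tape[-4..4]=000011010 (head:     ^)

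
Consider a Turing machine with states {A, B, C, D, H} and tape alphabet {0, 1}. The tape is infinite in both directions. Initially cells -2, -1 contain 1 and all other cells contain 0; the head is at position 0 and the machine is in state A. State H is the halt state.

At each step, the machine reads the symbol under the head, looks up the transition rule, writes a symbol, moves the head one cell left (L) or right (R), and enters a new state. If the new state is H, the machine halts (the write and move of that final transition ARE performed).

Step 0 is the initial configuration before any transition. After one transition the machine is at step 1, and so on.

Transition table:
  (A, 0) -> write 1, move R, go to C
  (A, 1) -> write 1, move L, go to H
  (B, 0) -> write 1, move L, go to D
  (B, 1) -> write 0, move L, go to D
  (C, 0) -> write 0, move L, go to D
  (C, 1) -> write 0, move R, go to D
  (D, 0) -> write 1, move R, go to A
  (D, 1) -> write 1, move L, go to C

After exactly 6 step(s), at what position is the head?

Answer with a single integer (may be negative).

Answer: -2

Derivation:
Step 1: in state A at pos 0, read 0 -> (A,0)->write 1,move R,goto C. Now: state=C, head=1, tape[-3..2]=011100 (head:     ^)
Step 2: in state C at pos 1, read 0 -> (C,0)->write 0,move L,goto D. Now: state=D, head=0, tape[-3..2]=011100 (head:    ^)
Step 3: in state D at pos 0, read 1 -> (D,1)->write 1,move L,goto C. Now: state=C, head=-1, tape[-3..2]=011100 (head:   ^)
Step 4: in state C at pos -1, read 1 -> (C,1)->write 0,move R,goto D. Now: state=D, head=0, tape[-3..2]=010100 (head:    ^)
Step 5: in state D at pos 0, read 1 -> (D,1)->write 1,move L,goto C. Now: state=C, head=-1, tape[-3..2]=010100 (head:   ^)
Step 6: in state C at pos -1, read 0 -> (C,0)->write 0,move L,goto D. Now: state=D, head=-2, tape[-3..2]=010100 (head:  ^)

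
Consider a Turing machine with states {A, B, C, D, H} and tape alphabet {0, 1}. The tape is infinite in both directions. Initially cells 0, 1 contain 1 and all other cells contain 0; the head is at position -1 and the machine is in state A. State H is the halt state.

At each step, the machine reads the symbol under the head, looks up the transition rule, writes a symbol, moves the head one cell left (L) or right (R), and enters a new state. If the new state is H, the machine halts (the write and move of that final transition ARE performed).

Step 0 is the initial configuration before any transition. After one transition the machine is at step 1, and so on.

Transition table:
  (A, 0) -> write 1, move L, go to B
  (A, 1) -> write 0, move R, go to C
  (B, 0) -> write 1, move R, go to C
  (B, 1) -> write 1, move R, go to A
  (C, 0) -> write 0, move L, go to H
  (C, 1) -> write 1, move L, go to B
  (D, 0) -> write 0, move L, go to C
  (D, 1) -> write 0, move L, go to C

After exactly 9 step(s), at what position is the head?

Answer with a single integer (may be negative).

Step 1: in state A at pos -1, read 0 -> (A,0)->write 1,move L,goto B. Now: state=B, head=-2, tape[-3..2]=001110 (head:  ^)
Step 2: in state B at pos -2, read 0 -> (B,0)->write 1,move R,goto C. Now: state=C, head=-1, tape[-3..2]=011110 (head:   ^)
Step 3: in state C at pos -1, read 1 -> (C,1)->write 1,move L,goto B. Now: state=B, head=-2, tape[-3..2]=011110 (head:  ^)
Step 4: in state B at pos -2, read 1 -> (B,1)->write 1,move R,goto A. Now: state=A, head=-1, tape[-3..2]=011110 (head:   ^)
Step 5: in state A at pos -1, read 1 -> (A,1)->write 0,move R,goto C. Now: state=C, head=0, tape[-3..2]=010110 (head:    ^)
Step 6: in state C at pos 0, read 1 -> (C,1)->write 1,move L,goto B. Now: state=B, head=-1, tape[-3..2]=010110 (head:   ^)
Step 7: in state B at pos -1, read 0 -> (B,0)->write 1,move R,goto C. Now: state=C, head=0, tape[-3..2]=011110 (head:    ^)
Step 8: in state C at pos 0, read 1 -> (C,1)->write 1,move L,goto B. Now: state=B, head=-1, tape[-3..2]=011110 (head:   ^)
Step 9: in state B at pos -1, read 1 -> (B,1)->write 1,move R,goto A. Now: state=A, head=0, tape[-3..2]=011110 (head:    ^)

Answer: 0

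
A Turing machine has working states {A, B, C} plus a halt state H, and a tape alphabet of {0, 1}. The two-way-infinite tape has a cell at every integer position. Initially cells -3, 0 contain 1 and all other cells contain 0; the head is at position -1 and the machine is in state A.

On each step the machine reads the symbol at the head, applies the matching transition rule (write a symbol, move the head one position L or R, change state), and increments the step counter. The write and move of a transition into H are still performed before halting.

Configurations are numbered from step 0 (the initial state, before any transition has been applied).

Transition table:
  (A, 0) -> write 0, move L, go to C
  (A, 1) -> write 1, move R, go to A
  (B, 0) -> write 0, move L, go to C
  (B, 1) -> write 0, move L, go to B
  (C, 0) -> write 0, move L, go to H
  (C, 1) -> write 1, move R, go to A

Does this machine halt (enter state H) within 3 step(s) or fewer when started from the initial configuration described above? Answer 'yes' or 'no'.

Step 1: in state A at pos -1, read 0 -> (A,0)->write 0,move L,goto C. Now: state=C, head=-2, tape[-4..1]=010010 (head:   ^)
Step 2: in state C at pos -2, read 0 -> (C,0)->write 0,move L,goto H. Now: state=H, head=-3, tape[-4..1]=010010 (head:  ^)
State H reached at step 2; 2 <= 3 -> yes

Answer: yes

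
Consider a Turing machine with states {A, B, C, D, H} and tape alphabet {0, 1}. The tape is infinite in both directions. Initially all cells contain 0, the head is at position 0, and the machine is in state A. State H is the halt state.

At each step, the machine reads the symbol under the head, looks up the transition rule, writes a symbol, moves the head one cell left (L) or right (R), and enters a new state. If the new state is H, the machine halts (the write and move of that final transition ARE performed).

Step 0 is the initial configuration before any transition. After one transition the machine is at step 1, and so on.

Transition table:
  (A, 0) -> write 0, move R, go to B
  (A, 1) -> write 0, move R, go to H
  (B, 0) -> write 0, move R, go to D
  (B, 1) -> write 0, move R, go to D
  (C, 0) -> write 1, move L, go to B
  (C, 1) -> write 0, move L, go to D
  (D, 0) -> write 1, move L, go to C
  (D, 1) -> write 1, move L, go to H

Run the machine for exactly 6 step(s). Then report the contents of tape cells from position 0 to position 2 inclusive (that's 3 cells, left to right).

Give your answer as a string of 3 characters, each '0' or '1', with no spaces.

Step 1: in state A at pos 0, read 0 -> (A,0)->write 0,move R,goto B. Now: state=B, head=1, tape[-1..2]=0000 (head:   ^)
Step 2: in state B at pos 1, read 0 -> (B,0)->write 0,move R,goto D. Now: state=D, head=2, tape[-1..3]=00000 (head:    ^)
Step 3: in state D at pos 2, read 0 -> (D,0)->write 1,move L,goto C. Now: state=C, head=1, tape[-1..3]=00010 (head:   ^)
Step 4: in state C at pos 1, read 0 -> (C,0)->write 1,move L,goto B. Now: state=B, head=0, tape[-1..3]=00110 (head:  ^)
Step 5: in state B at pos 0, read 0 -> (B,0)->write 0,move R,goto D. Now: state=D, head=1, tape[-1..3]=00110 (head:   ^)
Step 6: in state D at pos 1, read 1 -> (D,1)->write 1,move L,goto H. Now: state=H, head=0, tape[-1..3]=00110 (head:  ^)

Answer: 011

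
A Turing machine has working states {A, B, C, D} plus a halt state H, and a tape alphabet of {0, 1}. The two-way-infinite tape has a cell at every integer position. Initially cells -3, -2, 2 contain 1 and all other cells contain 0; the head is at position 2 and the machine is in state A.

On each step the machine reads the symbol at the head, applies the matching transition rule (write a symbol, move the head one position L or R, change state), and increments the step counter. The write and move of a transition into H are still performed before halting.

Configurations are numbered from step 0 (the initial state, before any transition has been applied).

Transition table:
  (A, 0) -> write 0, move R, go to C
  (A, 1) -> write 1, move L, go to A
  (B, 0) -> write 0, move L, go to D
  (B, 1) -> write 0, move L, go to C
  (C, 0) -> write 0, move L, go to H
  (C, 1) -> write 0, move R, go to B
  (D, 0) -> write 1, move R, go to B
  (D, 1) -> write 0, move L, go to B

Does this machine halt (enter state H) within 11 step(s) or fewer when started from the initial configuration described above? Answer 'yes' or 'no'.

Step 1: in state A at pos 2, read 1 -> (A,1)->write 1,move L,goto A. Now: state=A, head=1, tape[-4..3]=01100010 (head:      ^)
Step 2: in state A at pos 1, read 0 -> (A,0)->write 0,move R,goto C. Now: state=C, head=2, tape[-4..3]=01100010 (head:       ^)
Step 3: in state C at pos 2, read 1 -> (C,1)->write 0,move R,goto B. Now: state=B, head=3, tape[-4..4]=011000000 (head:        ^)
Step 4: in state B at pos 3, read 0 -> (B,0)->write 0,move L,goto D. Now: state=D, head=2, tape[-4..4]=011000000 (head:       ^)
Step 5: in state D at pos 2, read 0 -> (D,0)->write 1,move R,goto B. Now: state=B, head=3, tape[-4..4]=011000100 (head:        ^)
Step 6: in state B at pos 3, read 0 -> (B,0)->write 0,move L,goto D. Now: state=D, head=2, tape[-4..4]=011000100 (head:       ^)
Step 7: in state D at pos 2, read 1 -> (D,1)->write 0,move L,goto B. Now: state=B, head=1, tape[-4..4]=011000000 (head:      ^)
Step 8: in state B at pos 1, read 0 -> (B,0)->write 0,move L,goto D. Now: state=D, head=0, tape[-4..4]=011000000 (head:     ^)
Step 9: in state D at pos 0, read 0 -> (D,0)->write 1,move R,goto B. Now: state=B, head=1, tape[-4..4]=011010000 (head:      ^)
Step 10: in state B at pos 1, read 0 -> (B,0)->write 0,move L,goto D. Now: state=D, head=0, tape[-4..4]=011010000 (head:     ^)
Step 11: in state D at pos 0, read 1 -> (D,1)->write 0,move L,goto B. Now: state=B, head=-1, tape[-4..4]=011000000 (head:    ^)
After 11 step(s): state = B (not H) -> not halted within 11 -> no

Answer: no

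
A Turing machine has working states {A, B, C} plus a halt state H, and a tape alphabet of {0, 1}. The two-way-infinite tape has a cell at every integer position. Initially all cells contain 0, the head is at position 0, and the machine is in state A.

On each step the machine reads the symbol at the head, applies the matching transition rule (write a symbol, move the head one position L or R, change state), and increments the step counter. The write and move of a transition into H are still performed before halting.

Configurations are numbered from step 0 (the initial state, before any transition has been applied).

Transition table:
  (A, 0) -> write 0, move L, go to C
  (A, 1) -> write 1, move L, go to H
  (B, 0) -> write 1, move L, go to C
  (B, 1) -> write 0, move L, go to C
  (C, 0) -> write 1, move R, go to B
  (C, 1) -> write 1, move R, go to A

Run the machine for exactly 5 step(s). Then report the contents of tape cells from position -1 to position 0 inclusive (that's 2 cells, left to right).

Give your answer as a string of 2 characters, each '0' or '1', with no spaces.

Answer: 11

Derivation:
Step 1: in state A at pos 0, read 0 -> (A,0)->write 0,move L,goto C. Now: state=C, head=-1, tape[-2..1]=0000 (head:  ^)
Step 2: in state C at pos -1, read 0 -> (C,0)->write 1,move R,goto B. Now: state=B, head=0, tape[-2..1]=0100 (head:   ^)
Step 3: in state B at pos 0, read 0 -> (B,0)->write 1,move L,goto C. Now: state=C, head=-1, tape[-2..1]=0110 (head:  ^)
Step 4: in state C at pos -1, read 1 -> (C,1)->write 1,move R,goto A. Now: state=A, head=0, tape[-2..1]=0110 (head:   ^)
Step 5: in state A at pos 0, read 1 -> (A,1)->write 1,move L,goto H. Now: state=H, head=-1, tape[-2..1]=0110 (head:  ^)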